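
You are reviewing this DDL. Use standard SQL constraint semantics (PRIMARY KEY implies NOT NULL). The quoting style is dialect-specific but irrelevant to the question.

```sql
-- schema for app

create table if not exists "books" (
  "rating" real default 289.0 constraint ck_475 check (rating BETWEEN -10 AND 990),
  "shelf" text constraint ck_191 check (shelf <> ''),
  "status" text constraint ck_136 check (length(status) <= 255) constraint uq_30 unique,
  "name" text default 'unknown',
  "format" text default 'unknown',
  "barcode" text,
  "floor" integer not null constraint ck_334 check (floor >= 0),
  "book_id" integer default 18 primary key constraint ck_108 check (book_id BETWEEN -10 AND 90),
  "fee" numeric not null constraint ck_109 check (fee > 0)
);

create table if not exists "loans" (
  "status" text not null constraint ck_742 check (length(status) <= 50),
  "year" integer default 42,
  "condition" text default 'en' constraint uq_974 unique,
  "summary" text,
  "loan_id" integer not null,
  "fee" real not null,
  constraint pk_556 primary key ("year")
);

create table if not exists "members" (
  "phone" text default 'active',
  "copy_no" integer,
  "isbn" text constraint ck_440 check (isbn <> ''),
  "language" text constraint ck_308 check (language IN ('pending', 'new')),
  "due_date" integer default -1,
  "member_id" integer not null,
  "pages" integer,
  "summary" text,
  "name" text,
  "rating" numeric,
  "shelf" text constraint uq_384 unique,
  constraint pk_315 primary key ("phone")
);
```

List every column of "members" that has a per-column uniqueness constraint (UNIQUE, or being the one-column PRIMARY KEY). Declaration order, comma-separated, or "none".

phone, shelf

- phone: single-column PRIMARY KEY → unique.
- copy_no: no UNIQUE or single-column PK constraint.
- isbn: no UNIQUE or single-column PK constraint.
- language: no UNIQUE or single-column PK constraint.
- due_date: no UNIQUE or single-column PK constraint.
- member_id: no UNIQUE or single-column PK constraint.
- pages: no UNIQUE or single-column PK constraint.
- summary: no UNIQUE or single-column PK constraint.
- name: no UNIQUE or single-column PK constraint.
- rating: no UNIQUE or single-column PK constraint.
- shelf: declared UNIQUE → unique.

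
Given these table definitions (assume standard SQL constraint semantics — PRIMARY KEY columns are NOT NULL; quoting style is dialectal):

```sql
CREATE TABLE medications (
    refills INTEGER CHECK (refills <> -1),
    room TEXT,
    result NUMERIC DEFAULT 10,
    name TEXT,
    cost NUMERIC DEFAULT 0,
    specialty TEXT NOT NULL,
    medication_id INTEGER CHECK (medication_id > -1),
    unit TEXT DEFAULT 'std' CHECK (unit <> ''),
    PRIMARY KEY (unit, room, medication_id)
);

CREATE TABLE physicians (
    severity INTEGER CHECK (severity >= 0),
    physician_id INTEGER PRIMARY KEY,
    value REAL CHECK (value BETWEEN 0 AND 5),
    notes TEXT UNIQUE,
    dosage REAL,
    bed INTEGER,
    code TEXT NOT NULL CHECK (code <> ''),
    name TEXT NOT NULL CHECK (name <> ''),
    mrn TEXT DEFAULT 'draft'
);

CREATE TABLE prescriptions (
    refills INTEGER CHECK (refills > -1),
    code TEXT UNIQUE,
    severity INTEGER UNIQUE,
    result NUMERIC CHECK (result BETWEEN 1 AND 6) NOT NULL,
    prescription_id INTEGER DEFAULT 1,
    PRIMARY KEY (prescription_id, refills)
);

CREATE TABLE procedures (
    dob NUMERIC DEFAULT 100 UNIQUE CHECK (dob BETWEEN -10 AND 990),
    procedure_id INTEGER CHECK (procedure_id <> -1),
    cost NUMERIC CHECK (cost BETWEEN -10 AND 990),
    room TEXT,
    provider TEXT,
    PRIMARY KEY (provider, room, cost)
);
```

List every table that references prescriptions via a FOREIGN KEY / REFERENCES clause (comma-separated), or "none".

No REFERENCES clause anywhere in the schema names prescriptions.

none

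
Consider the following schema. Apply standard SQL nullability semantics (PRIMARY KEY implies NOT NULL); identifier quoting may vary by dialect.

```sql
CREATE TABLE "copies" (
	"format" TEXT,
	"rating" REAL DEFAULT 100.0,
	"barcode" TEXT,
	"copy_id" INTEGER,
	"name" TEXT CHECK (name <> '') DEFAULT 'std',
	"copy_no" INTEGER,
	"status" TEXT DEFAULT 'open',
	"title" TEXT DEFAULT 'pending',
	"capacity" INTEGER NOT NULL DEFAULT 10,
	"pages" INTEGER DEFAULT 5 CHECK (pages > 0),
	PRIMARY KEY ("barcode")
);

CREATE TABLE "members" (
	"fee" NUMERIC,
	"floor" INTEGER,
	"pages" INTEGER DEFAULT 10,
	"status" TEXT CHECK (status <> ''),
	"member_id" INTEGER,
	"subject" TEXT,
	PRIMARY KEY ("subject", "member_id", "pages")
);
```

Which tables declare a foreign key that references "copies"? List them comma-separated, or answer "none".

No REFERENCES clause anywhere in the schema names copies.

none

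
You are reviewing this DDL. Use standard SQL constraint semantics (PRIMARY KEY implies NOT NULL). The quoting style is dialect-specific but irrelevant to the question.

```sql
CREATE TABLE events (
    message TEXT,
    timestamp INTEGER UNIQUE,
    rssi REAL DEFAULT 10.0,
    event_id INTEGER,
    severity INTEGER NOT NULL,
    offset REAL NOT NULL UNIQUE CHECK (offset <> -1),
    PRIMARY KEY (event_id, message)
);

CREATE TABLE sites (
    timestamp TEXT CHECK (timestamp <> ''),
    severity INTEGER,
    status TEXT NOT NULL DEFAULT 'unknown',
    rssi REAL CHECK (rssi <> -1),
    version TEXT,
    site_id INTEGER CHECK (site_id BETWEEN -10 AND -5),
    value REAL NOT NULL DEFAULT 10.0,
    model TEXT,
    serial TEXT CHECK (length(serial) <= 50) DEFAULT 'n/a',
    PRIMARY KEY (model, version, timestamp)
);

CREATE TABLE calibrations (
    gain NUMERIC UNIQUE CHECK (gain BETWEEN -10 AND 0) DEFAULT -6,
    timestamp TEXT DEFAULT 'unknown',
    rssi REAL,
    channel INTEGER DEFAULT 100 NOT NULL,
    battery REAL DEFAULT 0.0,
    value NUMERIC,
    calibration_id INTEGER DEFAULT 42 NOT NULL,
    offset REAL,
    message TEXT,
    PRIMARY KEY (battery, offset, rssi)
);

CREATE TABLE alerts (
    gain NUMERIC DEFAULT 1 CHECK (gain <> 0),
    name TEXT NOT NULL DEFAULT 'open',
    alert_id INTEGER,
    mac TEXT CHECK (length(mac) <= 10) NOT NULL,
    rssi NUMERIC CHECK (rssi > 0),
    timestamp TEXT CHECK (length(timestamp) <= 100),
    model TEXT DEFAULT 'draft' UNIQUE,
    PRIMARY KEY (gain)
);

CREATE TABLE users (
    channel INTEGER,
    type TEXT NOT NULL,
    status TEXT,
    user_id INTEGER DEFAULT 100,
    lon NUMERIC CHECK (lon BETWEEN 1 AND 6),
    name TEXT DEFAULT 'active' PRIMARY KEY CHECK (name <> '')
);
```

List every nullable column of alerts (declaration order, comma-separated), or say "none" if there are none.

- gain: part of the PRIMARY KEY, which implies NOT NULL → not nullable.
- name: declared NOT NULL → not nullable.
- alert_id: no NOT NULL constraint applies → nullable.
- mac: declared NOT NULL → not nullable.
- rssi: CHECK does not forbid NULL (a CHECK constraint passes when its expression is NULL) → nullable.
- timestamp: CHECK does not forbid NULL (a CHECK constraint passes when its expression is NULL) → nullable.
- model: UNIQUE does not imply NOT NULL → nullable.

alert_id, rssi, timestamp, model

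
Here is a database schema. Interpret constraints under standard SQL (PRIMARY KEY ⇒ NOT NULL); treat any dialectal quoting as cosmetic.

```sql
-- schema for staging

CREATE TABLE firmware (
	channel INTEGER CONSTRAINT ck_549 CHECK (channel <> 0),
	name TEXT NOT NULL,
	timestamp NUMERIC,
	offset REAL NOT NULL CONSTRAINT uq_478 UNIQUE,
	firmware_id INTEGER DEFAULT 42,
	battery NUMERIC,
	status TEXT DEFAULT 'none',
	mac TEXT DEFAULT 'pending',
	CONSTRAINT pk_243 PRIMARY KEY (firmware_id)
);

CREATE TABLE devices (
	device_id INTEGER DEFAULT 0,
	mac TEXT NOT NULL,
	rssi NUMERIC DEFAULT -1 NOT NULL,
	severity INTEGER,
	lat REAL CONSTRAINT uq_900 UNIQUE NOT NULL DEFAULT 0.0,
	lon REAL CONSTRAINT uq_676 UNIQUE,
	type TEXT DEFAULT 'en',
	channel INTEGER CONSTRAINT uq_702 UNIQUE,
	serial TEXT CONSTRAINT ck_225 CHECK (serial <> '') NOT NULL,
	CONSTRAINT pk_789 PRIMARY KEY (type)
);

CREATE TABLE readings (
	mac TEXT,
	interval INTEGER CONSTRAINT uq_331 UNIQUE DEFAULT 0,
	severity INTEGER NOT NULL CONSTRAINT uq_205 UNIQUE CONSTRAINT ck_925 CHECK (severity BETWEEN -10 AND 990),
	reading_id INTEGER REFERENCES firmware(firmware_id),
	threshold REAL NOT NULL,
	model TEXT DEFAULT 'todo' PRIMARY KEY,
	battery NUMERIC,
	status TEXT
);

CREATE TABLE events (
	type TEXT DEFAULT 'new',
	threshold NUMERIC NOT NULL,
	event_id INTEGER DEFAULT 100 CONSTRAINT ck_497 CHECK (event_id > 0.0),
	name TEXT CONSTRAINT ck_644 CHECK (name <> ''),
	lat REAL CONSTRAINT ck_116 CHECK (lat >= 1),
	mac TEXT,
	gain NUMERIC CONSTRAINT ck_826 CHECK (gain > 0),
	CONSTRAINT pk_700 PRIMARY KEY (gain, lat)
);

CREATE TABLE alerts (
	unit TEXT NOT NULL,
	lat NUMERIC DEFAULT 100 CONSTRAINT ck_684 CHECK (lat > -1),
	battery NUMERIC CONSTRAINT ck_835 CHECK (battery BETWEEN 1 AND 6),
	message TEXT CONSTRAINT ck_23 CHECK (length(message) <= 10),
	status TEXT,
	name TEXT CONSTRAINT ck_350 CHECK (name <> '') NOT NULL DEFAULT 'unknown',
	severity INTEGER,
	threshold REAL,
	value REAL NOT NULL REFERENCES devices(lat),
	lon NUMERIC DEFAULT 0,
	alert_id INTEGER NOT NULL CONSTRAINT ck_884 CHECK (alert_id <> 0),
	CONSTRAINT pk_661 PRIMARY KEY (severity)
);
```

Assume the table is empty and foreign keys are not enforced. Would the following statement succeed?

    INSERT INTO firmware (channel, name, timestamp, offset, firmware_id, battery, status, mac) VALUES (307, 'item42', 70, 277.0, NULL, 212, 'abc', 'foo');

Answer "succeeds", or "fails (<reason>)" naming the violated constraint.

fails (NOT NULL on firmware_id)

firmware_id is explicitly set to NULL, but firmware_id is part of the PRIMARY KEY (implied NOT NULL).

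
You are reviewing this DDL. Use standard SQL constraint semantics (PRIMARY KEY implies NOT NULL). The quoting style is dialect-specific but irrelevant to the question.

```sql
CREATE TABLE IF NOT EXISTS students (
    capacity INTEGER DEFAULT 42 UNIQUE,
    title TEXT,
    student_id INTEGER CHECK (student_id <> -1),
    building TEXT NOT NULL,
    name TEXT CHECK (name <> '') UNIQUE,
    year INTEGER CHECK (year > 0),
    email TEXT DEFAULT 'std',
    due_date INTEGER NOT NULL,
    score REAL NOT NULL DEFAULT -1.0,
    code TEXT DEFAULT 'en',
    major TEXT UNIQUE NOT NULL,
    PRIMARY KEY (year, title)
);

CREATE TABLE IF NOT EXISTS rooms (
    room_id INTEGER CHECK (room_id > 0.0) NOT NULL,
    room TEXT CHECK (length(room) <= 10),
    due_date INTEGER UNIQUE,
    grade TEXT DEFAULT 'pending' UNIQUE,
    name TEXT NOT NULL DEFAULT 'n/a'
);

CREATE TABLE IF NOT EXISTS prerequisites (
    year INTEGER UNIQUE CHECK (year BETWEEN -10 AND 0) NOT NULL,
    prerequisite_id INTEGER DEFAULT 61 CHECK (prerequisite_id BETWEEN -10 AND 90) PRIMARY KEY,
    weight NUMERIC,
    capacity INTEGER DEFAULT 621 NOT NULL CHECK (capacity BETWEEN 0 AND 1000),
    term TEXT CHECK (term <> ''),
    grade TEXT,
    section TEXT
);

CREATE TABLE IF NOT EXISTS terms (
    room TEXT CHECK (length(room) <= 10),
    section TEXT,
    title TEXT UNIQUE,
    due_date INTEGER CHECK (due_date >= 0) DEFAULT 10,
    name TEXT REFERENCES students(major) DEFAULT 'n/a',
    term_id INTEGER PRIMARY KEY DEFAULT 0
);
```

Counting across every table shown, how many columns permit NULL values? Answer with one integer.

students: 5 nullable (capacity, student_id, name, email, code — PK (year, title) and explicit NOT NULL columns excluded).
rooms: 3 nullable (room, due_date, grade — PK none and explicit NOT NULL columns excluded).
prerequisites: 4 nullable (weight, term, grade, section — PK (prerequisite_id) and explicit NOT NULL columns excluded).
terms: 5 nullable (room, section, title, due_date, name — PK (term_id) and explicit NOT NULL columns excluded).
Total: 5 + 3 + 4 + 5 = 17.

17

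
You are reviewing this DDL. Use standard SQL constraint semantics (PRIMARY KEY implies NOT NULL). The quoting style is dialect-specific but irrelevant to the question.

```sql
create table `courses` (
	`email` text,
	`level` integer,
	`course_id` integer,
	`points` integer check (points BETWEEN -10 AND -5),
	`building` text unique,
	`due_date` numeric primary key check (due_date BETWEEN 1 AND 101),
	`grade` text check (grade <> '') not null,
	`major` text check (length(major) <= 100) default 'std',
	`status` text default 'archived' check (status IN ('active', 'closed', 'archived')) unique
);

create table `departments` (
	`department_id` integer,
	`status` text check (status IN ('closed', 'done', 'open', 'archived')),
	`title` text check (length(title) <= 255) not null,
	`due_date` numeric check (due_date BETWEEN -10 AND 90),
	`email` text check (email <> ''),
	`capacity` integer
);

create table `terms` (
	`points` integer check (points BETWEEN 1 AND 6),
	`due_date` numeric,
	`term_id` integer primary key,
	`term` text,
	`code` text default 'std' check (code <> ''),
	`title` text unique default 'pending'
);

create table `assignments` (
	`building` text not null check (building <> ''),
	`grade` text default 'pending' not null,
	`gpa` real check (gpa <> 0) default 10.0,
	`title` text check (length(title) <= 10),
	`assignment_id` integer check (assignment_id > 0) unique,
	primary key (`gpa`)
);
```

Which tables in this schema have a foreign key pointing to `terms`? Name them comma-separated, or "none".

none

No REFERENCES clause anywhere in the schema names terms.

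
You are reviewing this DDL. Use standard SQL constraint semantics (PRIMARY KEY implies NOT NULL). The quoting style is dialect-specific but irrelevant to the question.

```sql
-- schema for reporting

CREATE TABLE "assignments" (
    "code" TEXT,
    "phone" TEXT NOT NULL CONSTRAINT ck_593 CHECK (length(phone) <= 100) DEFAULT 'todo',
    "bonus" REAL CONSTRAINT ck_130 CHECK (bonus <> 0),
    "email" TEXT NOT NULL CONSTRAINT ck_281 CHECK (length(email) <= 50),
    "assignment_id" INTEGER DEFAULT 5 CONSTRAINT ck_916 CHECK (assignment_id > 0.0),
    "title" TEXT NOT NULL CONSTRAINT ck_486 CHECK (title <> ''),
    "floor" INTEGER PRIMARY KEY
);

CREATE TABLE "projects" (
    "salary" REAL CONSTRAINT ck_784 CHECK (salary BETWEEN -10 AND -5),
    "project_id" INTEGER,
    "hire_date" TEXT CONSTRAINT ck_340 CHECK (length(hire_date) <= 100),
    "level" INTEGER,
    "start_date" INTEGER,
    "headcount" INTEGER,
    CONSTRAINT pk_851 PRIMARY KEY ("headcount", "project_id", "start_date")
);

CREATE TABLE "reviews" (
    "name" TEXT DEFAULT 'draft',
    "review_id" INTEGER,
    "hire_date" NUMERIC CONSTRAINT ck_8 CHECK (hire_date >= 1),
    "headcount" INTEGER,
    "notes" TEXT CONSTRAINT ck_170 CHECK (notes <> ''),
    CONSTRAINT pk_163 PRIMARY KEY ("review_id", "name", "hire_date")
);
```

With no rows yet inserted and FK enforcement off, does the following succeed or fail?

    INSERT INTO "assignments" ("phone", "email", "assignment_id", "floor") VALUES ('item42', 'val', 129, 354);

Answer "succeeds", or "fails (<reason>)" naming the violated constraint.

fails (NOT NULL on title)

title is omitted from the column list and has no DEFAULT, so it would receive NULL.
But title is declared NOT NULL.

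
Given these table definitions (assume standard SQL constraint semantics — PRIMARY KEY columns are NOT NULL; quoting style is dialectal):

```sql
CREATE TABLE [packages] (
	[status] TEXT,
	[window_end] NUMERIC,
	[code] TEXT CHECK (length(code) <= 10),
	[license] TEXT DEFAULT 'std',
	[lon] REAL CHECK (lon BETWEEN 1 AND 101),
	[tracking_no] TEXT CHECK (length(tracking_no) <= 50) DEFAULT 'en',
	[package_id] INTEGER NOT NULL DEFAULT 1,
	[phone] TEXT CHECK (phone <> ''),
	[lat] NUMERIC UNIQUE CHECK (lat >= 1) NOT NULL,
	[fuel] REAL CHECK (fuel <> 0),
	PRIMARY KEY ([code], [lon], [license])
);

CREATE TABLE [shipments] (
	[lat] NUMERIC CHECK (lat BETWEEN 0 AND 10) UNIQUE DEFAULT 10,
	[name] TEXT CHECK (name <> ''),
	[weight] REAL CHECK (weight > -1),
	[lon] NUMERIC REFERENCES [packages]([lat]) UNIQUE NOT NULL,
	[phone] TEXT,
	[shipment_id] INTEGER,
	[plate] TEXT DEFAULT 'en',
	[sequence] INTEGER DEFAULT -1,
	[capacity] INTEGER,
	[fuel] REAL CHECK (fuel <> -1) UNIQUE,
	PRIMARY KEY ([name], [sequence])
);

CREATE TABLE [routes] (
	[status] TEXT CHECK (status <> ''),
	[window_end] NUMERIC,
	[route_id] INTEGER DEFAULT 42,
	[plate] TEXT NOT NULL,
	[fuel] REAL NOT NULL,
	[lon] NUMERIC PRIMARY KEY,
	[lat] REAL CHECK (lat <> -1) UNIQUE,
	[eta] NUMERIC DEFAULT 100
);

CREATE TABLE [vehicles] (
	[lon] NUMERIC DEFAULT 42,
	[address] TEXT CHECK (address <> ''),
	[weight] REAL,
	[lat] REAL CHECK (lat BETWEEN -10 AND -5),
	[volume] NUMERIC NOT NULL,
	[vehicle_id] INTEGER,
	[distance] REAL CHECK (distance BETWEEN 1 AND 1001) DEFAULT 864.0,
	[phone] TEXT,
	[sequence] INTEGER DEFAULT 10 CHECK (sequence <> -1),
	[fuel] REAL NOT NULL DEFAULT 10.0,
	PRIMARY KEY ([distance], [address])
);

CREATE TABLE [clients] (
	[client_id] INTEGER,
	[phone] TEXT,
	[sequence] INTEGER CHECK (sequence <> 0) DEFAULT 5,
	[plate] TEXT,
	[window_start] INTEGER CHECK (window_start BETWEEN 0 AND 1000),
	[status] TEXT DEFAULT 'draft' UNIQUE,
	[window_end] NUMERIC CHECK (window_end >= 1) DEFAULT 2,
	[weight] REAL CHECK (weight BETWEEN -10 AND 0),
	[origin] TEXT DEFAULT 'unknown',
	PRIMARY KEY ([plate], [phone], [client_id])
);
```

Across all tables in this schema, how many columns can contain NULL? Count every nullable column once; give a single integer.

29

packages: 5 nullable (status, window_end, tracking_no, phone, fuel — PK (code, lon, license) and explicit NOT NULL columns excluded).
shipments: 7 nullable (lat, weight, phone, shipment_id, plate, capacity, fuel — PK (name, sequence) and explicit NOT NULL columns excluded).
routes: 5 nullable (status, window_end, route_id, lat, eta — PK (lon) and explicit NOT NULL columns excluded).
vehicles: 6 nullable (lon, weight, lat, vehicle_id, phone, sequence — PK (distance, address) and explicit NOT NULL columns excluded).
clients: 6 nullable (sequence, window_start, status, window_end, weight, origin — PK (plate, phone, client_id) and explicit NOT NULL columns excluded).
Total: 5 + 7 + 5 + 6 + 6 = 29.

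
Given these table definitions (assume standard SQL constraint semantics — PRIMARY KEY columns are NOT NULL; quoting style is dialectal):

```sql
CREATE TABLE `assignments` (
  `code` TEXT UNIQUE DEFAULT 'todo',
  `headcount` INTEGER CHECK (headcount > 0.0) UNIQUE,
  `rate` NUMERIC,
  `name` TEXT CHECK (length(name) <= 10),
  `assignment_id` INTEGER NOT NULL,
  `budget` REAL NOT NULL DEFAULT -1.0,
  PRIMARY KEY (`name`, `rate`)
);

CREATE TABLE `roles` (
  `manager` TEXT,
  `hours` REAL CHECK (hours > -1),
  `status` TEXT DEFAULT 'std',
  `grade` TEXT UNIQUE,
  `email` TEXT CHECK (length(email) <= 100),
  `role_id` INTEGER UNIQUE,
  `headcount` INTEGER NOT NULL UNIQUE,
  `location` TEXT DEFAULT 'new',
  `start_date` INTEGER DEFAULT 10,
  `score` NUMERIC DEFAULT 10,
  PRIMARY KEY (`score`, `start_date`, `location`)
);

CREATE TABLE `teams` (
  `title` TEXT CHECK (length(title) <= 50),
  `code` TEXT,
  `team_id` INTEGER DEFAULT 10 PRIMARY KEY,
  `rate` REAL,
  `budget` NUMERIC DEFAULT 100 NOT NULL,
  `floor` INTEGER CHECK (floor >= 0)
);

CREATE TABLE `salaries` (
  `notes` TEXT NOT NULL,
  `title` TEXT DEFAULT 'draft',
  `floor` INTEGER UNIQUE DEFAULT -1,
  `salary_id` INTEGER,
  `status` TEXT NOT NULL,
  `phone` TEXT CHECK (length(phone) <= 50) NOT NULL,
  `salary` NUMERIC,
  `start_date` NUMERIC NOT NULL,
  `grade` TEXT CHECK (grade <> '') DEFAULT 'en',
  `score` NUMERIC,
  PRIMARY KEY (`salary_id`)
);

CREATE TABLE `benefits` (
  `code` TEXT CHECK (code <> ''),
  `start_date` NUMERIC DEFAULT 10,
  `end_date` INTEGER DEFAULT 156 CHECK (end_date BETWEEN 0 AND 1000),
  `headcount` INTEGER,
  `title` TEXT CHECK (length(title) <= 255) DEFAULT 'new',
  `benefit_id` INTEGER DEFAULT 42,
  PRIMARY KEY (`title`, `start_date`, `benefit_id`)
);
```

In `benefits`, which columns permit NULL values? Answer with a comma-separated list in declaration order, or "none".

- code: CHECK does not forbid NULL (a CHECK constraint passes when its expression is NULL) → nullable.
- start_date: part of the PRIMARY KEY, which implies NOT NULL → not nullable.
- end_date: CHECK does not forbid NULL (a CHECK constraint passes when its expression is NULL) → nullable.
- headcount: no NOT NULL constraint applies → nullable.
- title: part of the PRIMARY KEY, which implies NOT NULL → not nullable.
- benefit_id: part of the PRIMARY KEY, which implies NOT NULL → not nullable.

code, end_date, headcount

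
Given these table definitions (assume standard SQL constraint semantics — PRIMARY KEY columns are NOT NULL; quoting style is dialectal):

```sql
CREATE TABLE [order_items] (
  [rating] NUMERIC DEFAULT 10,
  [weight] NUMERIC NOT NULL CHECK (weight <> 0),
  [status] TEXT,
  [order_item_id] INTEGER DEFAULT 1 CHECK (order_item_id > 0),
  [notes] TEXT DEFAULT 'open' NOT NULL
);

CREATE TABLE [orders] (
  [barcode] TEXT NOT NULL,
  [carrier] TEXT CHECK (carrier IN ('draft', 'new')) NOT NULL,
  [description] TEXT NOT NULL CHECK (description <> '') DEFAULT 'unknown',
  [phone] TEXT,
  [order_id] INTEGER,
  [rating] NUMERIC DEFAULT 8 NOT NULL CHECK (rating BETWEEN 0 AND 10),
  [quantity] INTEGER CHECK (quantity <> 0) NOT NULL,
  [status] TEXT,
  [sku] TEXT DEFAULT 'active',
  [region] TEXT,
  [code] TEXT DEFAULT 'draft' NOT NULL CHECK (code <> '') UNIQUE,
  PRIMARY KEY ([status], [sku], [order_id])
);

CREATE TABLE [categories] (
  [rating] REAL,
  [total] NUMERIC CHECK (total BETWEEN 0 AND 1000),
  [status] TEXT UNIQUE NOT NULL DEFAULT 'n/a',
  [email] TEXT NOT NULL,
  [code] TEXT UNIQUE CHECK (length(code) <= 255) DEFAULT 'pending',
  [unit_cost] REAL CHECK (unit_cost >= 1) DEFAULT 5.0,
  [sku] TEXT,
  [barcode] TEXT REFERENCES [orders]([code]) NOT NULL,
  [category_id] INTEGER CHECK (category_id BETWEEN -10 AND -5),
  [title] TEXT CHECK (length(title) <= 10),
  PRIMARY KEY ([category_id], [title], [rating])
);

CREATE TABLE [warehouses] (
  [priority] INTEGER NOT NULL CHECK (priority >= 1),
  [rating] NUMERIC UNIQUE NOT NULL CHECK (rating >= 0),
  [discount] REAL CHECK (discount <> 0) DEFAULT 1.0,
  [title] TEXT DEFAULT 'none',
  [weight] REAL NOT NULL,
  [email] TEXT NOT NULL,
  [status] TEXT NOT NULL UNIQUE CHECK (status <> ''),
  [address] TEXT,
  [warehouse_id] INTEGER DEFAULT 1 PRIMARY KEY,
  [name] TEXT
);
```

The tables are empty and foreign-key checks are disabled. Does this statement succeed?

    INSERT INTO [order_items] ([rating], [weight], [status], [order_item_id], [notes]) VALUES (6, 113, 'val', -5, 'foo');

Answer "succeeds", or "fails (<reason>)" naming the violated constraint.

The value -5 for order_item_id violates CHECK (order_item_id > 0).

fails (CHECK on order_item_id)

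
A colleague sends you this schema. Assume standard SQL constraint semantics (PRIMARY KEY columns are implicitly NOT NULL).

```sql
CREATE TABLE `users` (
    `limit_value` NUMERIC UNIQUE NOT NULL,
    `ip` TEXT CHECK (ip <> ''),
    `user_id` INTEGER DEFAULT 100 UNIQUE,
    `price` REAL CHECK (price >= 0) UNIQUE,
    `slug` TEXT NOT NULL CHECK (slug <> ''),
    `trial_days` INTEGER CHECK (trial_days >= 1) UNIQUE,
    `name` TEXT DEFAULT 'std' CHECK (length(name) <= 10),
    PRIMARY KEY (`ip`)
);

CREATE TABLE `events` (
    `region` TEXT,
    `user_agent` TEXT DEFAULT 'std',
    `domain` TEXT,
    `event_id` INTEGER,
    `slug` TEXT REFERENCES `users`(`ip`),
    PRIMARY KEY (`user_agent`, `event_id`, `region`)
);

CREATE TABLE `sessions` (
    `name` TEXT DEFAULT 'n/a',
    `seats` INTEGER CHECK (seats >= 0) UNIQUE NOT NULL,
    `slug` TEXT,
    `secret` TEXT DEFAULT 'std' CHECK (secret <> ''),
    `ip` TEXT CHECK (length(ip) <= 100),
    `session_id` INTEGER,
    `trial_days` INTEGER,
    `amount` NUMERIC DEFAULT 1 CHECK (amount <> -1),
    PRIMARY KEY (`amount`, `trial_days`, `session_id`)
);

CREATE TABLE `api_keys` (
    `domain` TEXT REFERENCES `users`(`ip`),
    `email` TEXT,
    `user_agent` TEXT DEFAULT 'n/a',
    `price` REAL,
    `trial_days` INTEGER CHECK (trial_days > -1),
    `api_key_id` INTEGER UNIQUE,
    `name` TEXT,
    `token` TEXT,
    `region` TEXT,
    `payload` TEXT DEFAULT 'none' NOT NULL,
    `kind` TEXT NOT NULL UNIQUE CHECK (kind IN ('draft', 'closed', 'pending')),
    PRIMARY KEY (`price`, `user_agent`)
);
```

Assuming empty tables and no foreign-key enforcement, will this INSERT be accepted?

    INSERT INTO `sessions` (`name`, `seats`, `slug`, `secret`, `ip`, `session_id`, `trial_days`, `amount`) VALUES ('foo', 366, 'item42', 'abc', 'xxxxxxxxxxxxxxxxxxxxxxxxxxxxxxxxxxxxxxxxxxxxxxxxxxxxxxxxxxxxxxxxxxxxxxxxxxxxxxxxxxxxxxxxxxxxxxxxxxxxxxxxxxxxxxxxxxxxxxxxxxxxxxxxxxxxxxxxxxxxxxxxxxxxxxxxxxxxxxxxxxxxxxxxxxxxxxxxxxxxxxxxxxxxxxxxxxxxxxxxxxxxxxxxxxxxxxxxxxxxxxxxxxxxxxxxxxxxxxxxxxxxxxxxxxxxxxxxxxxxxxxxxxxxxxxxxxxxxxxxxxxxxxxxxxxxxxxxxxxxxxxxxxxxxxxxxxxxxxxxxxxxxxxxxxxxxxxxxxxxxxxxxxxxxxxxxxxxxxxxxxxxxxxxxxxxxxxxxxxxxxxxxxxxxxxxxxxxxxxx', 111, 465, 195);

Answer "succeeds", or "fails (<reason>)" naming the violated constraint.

The value 'xxxxxxxxxxxxxxxxxxxxxxxxxxxxxxxxxxxxxxxxxxxxxxxxxxxxxxxxxxxxxxxxxxxxxxxxxxxxxxxxxxxxxxxxxxxxxxxxxxxxxxxxxxxxxxxxxxxxxxxxxxxxxxxxxxxxxxxxxxxxxxxxxxxxxxxxxxxxxxxxxxxxxxxxxxxxxxxxxxxxxxxxxxxxxxxxxxxxxxxxxxxxxxxxxxxxxxxxxxxxxxxxxxxxxxxxxxxxxxxxxxxxxxxxxxxxxxxxxxxxxxxxxxxxxxxxxxxxxxxxxxxxxxxxxxxxxxxxxxxxxxxxxxxxxxxxxxxxxxxxxxxxxxxxxxxxxxxxxxxxxxxxxxxxxxxxxxxxxxxxxxxxxxxxxxxxxxxxxxxxxxxxxxxxxxxxxxxxxxxx' for ip violates CHECK (length(ip) <= 100).

fails (CHECK on ip)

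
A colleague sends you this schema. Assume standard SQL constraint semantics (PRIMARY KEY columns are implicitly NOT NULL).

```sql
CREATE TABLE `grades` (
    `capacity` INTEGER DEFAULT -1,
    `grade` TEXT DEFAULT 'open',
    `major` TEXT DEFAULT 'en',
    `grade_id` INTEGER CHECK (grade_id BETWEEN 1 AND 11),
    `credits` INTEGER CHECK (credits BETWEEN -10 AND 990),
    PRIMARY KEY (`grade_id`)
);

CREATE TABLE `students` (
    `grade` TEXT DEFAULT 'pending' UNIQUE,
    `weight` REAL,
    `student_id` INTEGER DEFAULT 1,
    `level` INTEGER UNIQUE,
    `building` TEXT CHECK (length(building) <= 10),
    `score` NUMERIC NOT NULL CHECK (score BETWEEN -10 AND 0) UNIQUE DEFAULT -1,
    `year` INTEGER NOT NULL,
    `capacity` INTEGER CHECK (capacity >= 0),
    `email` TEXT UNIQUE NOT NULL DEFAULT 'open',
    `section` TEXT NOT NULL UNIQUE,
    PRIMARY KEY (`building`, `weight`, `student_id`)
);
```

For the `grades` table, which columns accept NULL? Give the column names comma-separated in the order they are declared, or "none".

capacity, grade, major, credits

- capacity: DEFAULT only fills an omitted column; an explicit NULL is still allowed → nullable.
- grade: DEFAULT only fills an omitted column; an explicit NULL is still allowed → nullable.
- major: DEFAULT only fills an omitted column; an explicit NULL is still allowed → nullable.
- grade_id: part of the PRIMARY KEY, which implies NOT NULL → not nullable.
- credits: CHECK does not forbid NULL (a CHECK constraint passes when its expression is NULL) → nullable.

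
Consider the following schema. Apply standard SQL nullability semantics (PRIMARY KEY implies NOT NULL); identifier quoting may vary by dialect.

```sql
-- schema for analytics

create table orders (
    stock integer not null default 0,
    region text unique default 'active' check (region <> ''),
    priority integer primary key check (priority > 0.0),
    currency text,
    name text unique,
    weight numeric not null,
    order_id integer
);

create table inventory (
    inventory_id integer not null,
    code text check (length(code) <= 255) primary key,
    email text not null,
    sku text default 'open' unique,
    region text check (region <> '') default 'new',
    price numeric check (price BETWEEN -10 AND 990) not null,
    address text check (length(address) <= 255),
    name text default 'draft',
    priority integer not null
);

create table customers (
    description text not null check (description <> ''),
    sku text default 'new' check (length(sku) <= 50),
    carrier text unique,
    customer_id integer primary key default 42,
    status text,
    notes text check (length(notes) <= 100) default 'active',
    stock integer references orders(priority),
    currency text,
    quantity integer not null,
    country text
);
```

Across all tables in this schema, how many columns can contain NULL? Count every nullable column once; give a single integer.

15

orders: 4 nullable (region, currency, name, order_id — PK (priority) and explicit NOT NULL columns excluded).
inventory: 4 nullable (sku, region, address, name — PK (code) and explicit NOT NULL columns excluded).
customers: 7 nullable (sku, carrier, status, notes, stock, currency, country — PK (customer_id) and explicit NOT NULL columns excluded).
Total: 4 + 4 + 7 = 15.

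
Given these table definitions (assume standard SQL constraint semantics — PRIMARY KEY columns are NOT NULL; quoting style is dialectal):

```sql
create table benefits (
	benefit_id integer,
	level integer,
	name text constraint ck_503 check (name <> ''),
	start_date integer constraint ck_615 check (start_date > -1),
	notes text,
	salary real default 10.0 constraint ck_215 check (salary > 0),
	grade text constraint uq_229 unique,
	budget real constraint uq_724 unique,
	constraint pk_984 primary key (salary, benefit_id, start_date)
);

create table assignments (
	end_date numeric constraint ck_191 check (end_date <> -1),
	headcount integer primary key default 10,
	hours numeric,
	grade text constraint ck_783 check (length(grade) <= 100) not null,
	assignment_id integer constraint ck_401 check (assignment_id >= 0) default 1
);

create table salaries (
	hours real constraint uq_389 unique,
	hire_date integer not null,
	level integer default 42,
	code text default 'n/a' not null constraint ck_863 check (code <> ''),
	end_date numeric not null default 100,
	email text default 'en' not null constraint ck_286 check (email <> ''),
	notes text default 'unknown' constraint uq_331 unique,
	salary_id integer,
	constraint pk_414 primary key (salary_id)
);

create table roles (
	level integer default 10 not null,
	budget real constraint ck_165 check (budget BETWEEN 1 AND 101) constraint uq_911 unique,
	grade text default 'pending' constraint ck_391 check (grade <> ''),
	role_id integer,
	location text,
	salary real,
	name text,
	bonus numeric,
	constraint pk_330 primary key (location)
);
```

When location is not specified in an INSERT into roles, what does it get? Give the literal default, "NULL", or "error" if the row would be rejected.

location has no DEFAULT clause.
Omitting it would insert NULL, but it is part of the PRIMARY KEY, so the INSERT fails.

error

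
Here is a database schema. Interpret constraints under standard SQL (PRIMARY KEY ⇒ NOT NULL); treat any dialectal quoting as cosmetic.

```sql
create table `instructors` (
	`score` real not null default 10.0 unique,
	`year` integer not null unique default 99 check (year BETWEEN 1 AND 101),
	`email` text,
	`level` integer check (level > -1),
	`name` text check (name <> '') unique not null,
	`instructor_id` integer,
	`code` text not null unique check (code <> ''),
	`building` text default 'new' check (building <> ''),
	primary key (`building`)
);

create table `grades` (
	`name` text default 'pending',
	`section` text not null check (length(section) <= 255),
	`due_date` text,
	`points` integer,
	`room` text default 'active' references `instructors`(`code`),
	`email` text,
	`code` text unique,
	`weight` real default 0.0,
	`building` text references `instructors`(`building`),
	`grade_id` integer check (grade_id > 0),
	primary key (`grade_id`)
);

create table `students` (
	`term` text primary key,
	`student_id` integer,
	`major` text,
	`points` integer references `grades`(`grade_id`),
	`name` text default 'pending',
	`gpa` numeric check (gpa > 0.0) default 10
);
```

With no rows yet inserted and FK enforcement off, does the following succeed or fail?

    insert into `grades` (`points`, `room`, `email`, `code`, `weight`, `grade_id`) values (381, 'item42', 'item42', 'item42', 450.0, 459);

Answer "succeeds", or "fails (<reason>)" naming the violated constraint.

fails (NOT NULL on section)

section is omitted from the column list and has no DEFAULT, so it would receive NULL.
But section is declared NOT NULL.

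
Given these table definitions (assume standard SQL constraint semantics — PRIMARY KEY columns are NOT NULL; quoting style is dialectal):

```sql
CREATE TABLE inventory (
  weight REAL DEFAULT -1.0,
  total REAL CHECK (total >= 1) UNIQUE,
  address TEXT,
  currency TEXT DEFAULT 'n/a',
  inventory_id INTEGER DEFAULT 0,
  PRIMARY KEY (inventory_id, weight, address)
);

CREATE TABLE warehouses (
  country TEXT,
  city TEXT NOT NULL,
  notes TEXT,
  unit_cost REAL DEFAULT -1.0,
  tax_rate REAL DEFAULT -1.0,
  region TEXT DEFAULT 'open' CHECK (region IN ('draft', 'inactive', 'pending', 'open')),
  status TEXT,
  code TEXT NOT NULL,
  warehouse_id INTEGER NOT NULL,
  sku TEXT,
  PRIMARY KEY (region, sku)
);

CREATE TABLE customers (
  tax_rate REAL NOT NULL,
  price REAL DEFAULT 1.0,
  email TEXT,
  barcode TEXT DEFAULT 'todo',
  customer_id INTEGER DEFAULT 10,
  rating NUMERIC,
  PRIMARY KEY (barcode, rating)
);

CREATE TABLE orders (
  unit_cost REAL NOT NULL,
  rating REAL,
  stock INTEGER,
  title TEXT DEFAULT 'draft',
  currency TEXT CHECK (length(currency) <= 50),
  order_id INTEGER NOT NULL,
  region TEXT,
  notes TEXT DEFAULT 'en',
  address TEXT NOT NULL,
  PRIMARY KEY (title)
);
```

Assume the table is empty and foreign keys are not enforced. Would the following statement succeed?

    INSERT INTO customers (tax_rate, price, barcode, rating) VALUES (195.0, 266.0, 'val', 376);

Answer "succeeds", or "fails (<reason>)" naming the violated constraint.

succeeds

NOT NULL columns: barcode is supplied; rating is supplied; tax_rate is supplied.
No constraint is violated.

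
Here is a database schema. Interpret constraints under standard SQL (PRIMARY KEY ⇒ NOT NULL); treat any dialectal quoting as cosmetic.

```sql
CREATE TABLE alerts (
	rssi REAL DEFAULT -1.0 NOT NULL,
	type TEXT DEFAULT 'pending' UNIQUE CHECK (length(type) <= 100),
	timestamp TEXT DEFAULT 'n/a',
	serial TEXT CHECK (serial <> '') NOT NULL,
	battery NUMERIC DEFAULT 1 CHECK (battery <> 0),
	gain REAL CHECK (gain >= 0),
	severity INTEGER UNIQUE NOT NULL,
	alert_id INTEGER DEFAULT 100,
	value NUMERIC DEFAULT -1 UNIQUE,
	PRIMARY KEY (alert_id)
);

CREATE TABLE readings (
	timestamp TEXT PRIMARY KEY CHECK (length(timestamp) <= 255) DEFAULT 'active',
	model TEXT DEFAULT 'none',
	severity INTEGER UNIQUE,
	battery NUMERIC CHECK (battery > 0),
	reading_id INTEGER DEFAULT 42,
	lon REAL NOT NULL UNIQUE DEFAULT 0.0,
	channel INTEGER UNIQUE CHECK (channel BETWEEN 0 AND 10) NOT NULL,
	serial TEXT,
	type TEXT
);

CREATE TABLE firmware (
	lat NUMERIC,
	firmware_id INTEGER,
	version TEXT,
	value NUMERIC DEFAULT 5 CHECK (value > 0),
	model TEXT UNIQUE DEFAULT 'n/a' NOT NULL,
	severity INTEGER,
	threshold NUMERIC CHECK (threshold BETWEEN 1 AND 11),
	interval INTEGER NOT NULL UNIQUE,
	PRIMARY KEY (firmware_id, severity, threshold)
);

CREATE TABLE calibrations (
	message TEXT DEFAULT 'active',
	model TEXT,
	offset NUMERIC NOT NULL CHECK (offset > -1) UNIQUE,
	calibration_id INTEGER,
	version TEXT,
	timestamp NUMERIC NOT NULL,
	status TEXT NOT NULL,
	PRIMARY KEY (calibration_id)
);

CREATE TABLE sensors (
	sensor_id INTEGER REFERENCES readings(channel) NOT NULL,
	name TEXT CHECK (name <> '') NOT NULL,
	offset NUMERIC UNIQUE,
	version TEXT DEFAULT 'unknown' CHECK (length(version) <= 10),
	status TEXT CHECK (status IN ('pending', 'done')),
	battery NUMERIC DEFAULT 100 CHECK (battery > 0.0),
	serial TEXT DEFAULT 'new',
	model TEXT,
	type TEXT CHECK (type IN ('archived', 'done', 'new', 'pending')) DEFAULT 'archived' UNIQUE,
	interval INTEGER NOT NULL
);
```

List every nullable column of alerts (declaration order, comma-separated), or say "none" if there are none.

- rssi: declared NOT NULL → not nullable.
- type: CHECK does not forbid NULL (a CHECK constraint passes when its expression is NULL) → nullable.
- timestamp: DEFAULT only fills an omitted column; an explicit NULL is still allowed → nullable.
- serial: declared NOT NULL → not nullable.
- battery: CHECK does not forbid NULL (a CHECK constraint passes when its expression is NULL) → nullable.
- gain: CHECK does not forbid NULL (a CHECK constraint passes when its expression is NULL) → nullable.
- severity: declared NOT NULL → not nullable.
- alert_id: part of the PRIMARY KEY, which implies NOT NULL → not nullable.
- value: UNIQUE does not imply NOT NULL → nullable.

type, timestamp, battery, gain, value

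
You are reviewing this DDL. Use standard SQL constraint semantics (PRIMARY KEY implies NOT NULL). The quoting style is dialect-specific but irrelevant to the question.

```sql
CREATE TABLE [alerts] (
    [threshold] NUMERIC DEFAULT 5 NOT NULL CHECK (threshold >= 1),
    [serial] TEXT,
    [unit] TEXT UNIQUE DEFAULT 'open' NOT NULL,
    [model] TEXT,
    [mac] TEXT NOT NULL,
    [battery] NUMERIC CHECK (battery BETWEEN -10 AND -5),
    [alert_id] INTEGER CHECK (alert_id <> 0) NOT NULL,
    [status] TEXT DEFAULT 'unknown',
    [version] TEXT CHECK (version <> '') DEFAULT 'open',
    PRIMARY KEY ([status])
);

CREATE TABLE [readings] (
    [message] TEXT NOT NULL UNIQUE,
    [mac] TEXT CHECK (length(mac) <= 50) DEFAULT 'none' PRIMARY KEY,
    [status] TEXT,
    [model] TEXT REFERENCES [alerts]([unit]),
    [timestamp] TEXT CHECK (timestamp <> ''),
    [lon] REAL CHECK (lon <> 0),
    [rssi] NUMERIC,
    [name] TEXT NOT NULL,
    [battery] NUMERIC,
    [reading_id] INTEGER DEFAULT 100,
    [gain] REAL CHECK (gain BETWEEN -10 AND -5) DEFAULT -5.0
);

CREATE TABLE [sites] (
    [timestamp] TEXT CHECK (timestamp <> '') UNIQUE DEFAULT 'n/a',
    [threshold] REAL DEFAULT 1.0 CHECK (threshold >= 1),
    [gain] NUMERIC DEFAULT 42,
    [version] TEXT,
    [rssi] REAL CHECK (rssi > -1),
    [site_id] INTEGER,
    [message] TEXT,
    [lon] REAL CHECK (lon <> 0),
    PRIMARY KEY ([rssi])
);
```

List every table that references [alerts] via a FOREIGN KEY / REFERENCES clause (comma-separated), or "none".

readings

- readings.model references alerts(unit).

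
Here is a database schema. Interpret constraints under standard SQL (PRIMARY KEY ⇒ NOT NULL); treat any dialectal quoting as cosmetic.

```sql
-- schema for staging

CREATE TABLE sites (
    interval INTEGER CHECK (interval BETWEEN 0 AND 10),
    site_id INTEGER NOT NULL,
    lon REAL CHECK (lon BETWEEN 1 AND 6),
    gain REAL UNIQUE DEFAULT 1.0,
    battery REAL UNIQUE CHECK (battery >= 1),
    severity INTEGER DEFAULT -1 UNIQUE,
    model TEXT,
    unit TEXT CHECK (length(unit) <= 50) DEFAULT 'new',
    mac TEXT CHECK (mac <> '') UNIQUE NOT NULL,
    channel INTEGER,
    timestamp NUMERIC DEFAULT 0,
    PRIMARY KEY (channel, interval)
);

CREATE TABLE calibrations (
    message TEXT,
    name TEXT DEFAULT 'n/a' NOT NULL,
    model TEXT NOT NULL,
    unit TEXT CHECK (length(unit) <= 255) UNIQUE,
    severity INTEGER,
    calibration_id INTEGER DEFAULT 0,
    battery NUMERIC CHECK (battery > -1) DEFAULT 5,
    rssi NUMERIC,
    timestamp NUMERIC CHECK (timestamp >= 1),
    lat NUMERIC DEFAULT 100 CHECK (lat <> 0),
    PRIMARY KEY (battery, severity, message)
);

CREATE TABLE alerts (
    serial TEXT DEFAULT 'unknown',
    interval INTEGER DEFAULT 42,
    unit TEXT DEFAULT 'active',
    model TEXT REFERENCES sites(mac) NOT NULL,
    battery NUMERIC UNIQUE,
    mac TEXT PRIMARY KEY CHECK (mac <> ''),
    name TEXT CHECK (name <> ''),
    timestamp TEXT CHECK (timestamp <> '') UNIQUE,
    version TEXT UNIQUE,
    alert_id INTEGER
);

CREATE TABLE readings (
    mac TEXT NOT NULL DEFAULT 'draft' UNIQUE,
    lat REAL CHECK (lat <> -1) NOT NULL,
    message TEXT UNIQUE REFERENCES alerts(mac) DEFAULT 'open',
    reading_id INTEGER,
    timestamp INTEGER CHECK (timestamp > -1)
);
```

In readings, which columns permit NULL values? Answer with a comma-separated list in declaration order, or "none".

- mac: declared NOT NULL → not nullable.
- lat: declared NOT NULL → not nullable.
- message: a foreign key column may be NULL unless separately constrained → nullable.
- reading_id: no NOT NULL constraint applies → nullable.
- timestamp: CHECK does not forbid NULL (a CHECK constraint passes when its expression is NULL) → nullable.

message, reading_id, timestamp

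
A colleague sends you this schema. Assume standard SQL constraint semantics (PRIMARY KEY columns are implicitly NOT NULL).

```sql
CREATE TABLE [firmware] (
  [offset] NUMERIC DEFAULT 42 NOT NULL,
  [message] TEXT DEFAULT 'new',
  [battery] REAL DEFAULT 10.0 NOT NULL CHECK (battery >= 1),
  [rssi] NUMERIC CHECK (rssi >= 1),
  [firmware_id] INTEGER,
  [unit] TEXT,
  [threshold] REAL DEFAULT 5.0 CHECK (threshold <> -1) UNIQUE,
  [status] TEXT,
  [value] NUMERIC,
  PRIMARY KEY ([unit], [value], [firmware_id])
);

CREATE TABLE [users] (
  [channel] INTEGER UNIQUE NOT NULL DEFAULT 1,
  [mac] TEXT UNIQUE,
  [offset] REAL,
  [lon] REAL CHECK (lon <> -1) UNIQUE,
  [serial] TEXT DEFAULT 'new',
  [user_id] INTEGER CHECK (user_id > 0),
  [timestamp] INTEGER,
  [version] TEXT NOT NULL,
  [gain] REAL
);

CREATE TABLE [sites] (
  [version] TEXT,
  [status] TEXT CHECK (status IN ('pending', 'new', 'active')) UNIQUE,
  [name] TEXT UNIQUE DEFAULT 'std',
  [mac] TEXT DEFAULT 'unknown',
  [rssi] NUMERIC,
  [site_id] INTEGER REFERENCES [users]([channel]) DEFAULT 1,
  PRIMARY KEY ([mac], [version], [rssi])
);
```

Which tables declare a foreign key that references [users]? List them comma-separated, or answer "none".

sites

- sites.site_id references users(channel).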